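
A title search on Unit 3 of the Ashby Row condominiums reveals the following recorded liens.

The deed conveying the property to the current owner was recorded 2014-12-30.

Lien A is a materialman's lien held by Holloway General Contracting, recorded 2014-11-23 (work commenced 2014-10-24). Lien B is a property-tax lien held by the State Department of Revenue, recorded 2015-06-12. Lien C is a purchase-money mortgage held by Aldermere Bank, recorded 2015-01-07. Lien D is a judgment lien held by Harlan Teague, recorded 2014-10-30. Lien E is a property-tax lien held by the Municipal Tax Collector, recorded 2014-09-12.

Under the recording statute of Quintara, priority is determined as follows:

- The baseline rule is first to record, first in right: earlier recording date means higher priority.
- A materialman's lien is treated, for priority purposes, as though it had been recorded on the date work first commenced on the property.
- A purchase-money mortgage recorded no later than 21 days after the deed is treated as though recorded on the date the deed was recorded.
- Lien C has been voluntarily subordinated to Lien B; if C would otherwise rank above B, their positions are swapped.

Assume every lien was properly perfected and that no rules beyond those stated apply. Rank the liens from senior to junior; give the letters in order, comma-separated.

E, A, D, B, C

Effective dates: A's effective date is 2014-10-24, when work began; C was recorded within the 21-day window, so its effective date is the deed date 2014-12-30.
By effective date: E (2014-09-12), A (2014-10-24), D (2014-10-30), C (2014-12-30), B (2015-06-12).
C would otherwise be senior to B, so under the subordination agreement C and B exchange positions.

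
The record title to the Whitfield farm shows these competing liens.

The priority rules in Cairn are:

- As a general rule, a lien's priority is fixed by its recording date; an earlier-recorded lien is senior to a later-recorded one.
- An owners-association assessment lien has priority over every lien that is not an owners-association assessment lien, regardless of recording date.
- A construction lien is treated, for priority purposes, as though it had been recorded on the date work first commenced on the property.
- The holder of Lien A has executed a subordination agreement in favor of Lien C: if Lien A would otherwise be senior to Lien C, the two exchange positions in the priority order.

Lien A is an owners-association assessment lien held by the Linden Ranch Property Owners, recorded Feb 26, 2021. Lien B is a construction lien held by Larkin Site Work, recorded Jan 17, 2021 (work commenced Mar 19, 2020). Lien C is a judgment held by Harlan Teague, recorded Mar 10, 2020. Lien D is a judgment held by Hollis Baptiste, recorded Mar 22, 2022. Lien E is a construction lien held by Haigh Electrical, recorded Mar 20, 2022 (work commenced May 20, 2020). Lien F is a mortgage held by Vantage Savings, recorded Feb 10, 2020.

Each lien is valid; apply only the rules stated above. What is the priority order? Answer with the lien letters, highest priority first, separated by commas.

C, F, A, B, E, D

Effective dates after the stated exceptions: B is treated as recorded Mar 19, 2020, the work-commencement date; E's effective date is May 20, 2020, when work began.
As an owners-association assessment lien, A is senior to every other lien.
Among the remaining liens, by effective date: F (Feb 10, 2020), C (Mar 10, 2020), B (Mar 19, 2020), E (May 20, 2020), D (Mar 22, 2022).
Because A would otherwise rank above C, the subordination swaps them.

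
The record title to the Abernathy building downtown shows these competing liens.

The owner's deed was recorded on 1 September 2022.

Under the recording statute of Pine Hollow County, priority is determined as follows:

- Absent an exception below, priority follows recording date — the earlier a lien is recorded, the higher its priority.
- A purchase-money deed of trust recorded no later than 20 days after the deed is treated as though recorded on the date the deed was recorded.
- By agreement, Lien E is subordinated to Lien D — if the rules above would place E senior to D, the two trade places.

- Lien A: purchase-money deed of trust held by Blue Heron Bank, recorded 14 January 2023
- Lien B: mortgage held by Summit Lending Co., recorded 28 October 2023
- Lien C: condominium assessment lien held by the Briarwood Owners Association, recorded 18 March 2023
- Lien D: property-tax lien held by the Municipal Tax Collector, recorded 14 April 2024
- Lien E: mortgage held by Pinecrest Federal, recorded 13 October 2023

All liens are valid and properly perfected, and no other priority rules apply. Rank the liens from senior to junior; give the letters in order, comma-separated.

Adjusting effective dates: A missed the 20-day window (135 days after the deed), so its recording date stands.
By effective date: A (14 January 2023), C (18 March 2023), E (13 October 2023), B (28 October 2023), D (14 April 2024).
Because E would otherwise rank above D, the subordination swaps them.

A, C, D, B, E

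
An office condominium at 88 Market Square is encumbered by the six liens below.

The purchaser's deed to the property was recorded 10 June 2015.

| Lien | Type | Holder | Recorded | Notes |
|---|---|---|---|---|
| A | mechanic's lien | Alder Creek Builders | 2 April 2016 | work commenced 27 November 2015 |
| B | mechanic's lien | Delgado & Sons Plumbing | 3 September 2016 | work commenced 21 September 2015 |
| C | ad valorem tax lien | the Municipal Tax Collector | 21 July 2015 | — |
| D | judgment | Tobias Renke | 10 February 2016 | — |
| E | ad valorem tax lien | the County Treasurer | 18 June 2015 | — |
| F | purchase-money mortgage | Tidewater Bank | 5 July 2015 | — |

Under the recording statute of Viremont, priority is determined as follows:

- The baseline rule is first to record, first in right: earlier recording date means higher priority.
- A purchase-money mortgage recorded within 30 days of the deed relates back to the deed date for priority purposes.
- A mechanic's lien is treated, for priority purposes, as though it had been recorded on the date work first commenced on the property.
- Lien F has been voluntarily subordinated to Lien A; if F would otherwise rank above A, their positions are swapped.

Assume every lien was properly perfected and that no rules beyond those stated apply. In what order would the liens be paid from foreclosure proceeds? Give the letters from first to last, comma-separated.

Adjusting effective dates: A is treated as recorded 27 November 2015, the work-commencement date; B's effective date is 21 September 2015, when work began; F's effective date is the deed date, 10 June 2015.
By effective date: F (10 June 2015), E (18 June 2015), C (21 July 2015), B (21 September 2015), A (27 November 2015), D (10 February 2016).
F would otherwise be senior to A, so under the subordination agreement F and A exchange positions.

A, E, C, B, F, D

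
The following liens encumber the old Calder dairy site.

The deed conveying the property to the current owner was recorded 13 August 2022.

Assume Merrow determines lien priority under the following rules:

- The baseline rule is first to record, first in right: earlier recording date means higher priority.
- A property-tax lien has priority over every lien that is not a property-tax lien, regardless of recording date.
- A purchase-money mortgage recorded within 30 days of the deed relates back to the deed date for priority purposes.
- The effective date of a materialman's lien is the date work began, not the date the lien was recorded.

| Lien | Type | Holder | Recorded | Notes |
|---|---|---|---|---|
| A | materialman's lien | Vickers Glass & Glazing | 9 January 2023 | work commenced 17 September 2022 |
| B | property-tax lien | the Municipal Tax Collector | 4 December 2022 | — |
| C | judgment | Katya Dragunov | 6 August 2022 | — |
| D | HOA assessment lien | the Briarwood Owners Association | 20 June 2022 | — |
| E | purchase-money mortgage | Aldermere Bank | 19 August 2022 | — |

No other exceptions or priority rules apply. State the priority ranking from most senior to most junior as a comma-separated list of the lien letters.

B, D, C, E, A

Adjusting effective dates: A relates back to 17 September 2022 (work commenced); E's effective date is the deed date, 13 August 2022.
B is a property-tax lien, so it outranks all other liens regardless of date.
Ordering the rest by effective date: D (20 June 2022), C (6 August 2022), E (13 August 2022), A (17 September 2022).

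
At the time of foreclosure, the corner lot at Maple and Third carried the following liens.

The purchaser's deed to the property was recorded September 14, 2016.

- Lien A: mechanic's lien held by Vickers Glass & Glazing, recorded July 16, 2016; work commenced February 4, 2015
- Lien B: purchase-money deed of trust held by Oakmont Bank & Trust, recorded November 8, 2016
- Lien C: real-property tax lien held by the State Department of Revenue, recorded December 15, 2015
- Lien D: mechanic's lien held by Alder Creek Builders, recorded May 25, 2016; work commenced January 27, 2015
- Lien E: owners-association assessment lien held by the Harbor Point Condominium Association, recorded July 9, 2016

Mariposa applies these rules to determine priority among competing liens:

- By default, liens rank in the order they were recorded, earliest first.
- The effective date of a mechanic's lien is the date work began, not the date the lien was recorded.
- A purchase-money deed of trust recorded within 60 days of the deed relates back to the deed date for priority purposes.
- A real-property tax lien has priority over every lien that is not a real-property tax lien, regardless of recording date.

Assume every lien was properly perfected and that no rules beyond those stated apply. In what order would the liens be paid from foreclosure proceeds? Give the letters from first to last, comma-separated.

Adjusting effective dates: A is treated as recorded February 4, 2015, the work-commencement date; B's effective date is the deed date, September 14, 2016; D relates back to January 27, 2015 (work commenced).
C, as a real-property tax lien, has superpriority and ranks first.
Among the remaining liens, by effective date: D (January 27, 2015), A (February 4, 2015), E (July 9, 2016), B (September 14, 2016).

C, D, A, E, B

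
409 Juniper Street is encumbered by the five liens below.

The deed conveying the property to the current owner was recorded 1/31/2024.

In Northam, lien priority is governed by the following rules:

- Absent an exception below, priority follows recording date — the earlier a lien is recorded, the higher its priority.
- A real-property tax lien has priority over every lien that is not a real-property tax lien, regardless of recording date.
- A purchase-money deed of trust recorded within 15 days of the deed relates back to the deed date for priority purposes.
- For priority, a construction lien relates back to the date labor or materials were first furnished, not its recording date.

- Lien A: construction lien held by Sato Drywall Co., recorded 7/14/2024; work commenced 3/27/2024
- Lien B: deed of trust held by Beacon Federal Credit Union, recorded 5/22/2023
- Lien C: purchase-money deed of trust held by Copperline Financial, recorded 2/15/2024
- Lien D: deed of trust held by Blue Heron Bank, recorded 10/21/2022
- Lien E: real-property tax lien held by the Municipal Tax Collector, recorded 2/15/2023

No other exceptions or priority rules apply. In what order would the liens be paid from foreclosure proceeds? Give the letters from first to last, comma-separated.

E, D, B, C, A

Effective dates: A's effective date is 3/27/2024, when work began; C's effective date is the deed date, 1/31/2024.
E is a real-property tax lien and takes priority over every other lien.
Among the remaining liens, by effective date: D (10/21/2022), B (5/22/2023), C (1/31/2024), A (3/27/2024).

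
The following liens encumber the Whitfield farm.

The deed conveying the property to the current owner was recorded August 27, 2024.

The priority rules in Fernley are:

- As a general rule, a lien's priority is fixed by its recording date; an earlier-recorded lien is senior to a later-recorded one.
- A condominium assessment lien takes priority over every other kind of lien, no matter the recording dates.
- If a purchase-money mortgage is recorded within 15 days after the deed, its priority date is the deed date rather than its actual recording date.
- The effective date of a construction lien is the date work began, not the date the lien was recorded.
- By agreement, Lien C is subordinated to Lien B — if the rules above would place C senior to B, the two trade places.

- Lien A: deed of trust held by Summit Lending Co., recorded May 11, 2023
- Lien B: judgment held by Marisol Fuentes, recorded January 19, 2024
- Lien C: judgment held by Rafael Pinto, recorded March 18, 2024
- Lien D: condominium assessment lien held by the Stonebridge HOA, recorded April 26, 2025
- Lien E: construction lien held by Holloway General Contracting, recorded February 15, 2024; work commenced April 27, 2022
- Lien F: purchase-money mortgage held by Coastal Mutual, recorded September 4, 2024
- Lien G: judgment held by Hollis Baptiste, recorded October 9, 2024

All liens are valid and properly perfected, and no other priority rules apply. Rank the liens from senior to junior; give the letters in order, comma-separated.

First, effective dates: E is treated as recorded April 27, 2022, the work-commencement date; F's effective date is the deed date, August 27, 2024.
D is a condominium assessment lien, so it outranks all other liens regardless of date.
Among the remaining liens, by effective date: E (April 27, 2022), A (May 11, 2023), B (January 19, 2024), C (March 18, 2024), F (August 27, 2024), G (October 9, 2024).
C already ranks below B; the subordination has no effect.

D, E, A, B, C, F, G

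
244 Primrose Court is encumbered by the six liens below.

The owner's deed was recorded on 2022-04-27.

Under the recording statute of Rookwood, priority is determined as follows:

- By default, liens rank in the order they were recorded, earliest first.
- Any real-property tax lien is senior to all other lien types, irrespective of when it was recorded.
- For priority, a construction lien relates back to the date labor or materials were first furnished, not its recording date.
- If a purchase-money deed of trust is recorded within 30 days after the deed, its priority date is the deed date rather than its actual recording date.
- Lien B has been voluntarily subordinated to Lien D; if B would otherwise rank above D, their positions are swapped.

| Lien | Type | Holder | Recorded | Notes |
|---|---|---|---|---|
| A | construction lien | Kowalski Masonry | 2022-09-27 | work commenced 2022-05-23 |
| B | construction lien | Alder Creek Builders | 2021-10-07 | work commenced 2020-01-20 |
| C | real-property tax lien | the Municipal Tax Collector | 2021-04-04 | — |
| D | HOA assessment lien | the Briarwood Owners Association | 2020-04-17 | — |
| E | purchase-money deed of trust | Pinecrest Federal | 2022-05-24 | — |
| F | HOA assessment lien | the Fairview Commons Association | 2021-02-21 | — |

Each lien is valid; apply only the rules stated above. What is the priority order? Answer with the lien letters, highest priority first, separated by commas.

C, D, B, F, E, A

Adjusting effective dates: A is treated as recorded 2022-05-23, the work-commencement date; B is treated as recorded 2020-01-20, the work-commencement date; E was recorded within the 30-day window, so its effective date is the deed date 2022-04-27.
C, as a real-property tax lien, has superpriority and ranks first.
Ordering the rest by effective date: B (2020-01-20), D (2020-04-17), F (2021-02-21), E (2022-04-27), A (2022-05-23).
The subordination applies — B was senior to D — so B and D swap.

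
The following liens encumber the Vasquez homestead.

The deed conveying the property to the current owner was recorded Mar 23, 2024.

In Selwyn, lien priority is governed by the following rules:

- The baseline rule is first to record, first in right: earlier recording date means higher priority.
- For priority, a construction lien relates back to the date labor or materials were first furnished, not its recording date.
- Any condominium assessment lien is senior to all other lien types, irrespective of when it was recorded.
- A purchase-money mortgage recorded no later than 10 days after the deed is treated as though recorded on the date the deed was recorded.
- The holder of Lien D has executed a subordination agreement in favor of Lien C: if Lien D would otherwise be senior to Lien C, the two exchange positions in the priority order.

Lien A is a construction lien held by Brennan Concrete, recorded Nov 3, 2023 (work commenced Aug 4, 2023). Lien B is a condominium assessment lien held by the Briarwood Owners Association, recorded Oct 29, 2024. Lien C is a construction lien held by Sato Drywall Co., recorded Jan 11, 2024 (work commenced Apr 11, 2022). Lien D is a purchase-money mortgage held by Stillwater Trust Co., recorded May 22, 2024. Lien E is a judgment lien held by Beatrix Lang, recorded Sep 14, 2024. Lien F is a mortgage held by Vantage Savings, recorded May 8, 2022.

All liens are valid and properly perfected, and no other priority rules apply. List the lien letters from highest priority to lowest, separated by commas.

B, C, F, A, D, E

Adjusting effective dates: A's effective date is Aug 4, 2023, when work began; C is treated as recorded Apr 11, 2022, the work-commencement date; D missed the 10-day window (60 days after the deed), so its recording date stands.
B is a condominium assessment lien and takes priority over every other lien.
Among the remaining liens, by effective date: C (Apr 11, 2022), F (May 8, 2022), A (Aug 4, 2023), D (May 22, 2024), E (Sep 14, 2024).
Since D is not senior to C, the subordination leaves the order unchanged.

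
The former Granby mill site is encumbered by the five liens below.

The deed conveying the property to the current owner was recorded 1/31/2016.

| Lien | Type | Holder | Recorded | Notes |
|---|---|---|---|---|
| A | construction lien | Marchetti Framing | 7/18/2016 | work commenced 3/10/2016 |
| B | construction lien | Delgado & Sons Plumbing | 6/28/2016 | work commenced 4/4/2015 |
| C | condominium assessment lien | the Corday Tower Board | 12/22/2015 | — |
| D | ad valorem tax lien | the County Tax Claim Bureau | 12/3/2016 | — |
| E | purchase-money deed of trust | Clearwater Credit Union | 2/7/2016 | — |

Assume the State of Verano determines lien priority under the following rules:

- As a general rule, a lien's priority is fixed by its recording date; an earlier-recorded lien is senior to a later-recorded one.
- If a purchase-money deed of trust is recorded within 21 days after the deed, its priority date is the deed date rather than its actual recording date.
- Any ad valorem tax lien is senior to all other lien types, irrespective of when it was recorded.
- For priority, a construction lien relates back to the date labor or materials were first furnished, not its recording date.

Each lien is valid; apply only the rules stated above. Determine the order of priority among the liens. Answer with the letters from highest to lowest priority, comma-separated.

First, effective dates: A's effective date is 3/10/2016, when work began; B is treated as recorded 4/4/2015, the work-commencement date; E relates back to the deed date 1/31/2016.
As an ad valorem tax lien, D is senior to every other lien.
Among the remaining liens, by effective date: B (4/4/2015), C (12/22/2015), E (1/31/2016), A (3/10/2016).

D, B, C, E, A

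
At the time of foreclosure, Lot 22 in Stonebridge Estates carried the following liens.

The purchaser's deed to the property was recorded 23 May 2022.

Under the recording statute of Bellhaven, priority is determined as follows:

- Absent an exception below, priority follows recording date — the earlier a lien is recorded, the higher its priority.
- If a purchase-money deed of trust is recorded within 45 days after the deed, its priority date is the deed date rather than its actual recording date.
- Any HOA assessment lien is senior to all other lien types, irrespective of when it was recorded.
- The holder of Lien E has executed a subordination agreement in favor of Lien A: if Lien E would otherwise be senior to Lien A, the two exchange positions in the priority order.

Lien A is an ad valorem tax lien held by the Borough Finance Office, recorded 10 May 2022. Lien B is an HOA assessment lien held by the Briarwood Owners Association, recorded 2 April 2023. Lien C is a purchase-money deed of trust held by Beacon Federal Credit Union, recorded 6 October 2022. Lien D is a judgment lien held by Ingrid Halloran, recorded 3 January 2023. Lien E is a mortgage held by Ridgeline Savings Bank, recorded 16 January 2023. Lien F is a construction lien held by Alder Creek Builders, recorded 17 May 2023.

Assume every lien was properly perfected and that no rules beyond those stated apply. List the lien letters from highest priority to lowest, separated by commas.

B, A, C, D, E, F

Effective dates after the stated exceptions: C was recorded 136 days after the deed — beyond 45 days — so no relation-back applies.
B is an HOA assessment lien and takes priority over every other lien.
Remaining liens by effective date: A (10 May 2022), C (6 October 2022), D (3 January 2023), E (16 January 2023), F (17 May 2023).
Since E is not senior to A, the subordination leaves the order unchanged.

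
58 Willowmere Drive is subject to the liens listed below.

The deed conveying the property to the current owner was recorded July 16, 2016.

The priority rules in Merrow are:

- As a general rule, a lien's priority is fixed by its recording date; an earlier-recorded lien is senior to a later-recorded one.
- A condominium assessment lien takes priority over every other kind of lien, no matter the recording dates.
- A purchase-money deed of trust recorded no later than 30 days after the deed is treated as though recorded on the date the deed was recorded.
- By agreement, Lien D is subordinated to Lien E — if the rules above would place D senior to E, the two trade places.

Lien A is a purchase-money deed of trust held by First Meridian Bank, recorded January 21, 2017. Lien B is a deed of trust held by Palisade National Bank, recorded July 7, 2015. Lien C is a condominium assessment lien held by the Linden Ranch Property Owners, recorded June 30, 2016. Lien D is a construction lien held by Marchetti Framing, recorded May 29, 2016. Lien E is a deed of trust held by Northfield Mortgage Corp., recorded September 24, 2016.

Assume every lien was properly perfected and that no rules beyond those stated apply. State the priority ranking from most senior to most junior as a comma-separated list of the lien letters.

C, B, E, D, A

Effective dates after the stated exceptions: A missed the 30-day window (189 days after the deed), so its recording date stands.
C is a condominium assessment lien, so it outranks all other liens regardless of date.
Among the remaining liens, by effective date: B (July 7, 2015), D (May 29, 2016), E (September 24, 2016), A (January 21, 2017).
D would otherwise be senior to E, so under the subordination agreement D and E exchange positions.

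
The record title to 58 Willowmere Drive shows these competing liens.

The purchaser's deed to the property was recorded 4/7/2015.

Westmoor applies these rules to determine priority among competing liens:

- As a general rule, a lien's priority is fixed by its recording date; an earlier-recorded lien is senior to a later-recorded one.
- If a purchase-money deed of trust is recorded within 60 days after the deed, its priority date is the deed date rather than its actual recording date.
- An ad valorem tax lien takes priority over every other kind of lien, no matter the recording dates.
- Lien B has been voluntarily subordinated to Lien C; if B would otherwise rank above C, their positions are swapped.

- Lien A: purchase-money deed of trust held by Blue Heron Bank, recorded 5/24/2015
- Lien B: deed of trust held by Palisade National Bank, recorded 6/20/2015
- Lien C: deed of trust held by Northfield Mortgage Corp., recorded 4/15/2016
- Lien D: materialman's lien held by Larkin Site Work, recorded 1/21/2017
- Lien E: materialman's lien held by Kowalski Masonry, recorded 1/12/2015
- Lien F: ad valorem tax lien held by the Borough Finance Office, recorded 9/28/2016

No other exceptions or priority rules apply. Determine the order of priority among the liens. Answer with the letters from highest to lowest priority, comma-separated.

First, effective dates: A relates back to the deed date 4/7/2015.
F is an ad valorem tax lien and takes priority over every other lien.
Remaining liens by effective date: E (1/12/2015), A (4/7/2015), B (6/20/2015), C (4/15/2016), D (1/21/2017).
Because B would otherwise rank above C, the subordination swaps them.

F, E, A, C, B, D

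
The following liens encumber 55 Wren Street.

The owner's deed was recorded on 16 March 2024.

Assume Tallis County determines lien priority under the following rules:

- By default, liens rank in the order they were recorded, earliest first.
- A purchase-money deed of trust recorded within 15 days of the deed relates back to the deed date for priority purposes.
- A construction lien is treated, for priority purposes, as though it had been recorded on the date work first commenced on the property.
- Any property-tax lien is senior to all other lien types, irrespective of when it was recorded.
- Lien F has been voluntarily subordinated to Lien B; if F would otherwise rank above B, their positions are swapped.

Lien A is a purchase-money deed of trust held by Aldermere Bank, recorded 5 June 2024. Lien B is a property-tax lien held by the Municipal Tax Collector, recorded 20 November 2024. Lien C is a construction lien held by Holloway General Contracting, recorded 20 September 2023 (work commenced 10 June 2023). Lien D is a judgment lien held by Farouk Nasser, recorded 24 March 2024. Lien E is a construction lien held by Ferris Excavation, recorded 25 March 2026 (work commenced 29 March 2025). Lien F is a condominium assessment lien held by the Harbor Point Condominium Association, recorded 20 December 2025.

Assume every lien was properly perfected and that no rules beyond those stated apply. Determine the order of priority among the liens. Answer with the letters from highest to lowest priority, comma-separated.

B, C, D, A, E, F

First, effective dates: A missed the 15-day window (81 days after the deed), so its recording date stands; C's effective date is 10 June 2023, when work began; E's effective date is 29 March 2025, when work began.
B is a property-tax lien, so it outranks all other liens regardless of date.
Among the remaining liens, by effective date: C (10 June 2023), D (24 March 2024), A (5 June 2024), E (29 March 2025), F (20 December 2025).
F already ranks below B; the subordination has no effect.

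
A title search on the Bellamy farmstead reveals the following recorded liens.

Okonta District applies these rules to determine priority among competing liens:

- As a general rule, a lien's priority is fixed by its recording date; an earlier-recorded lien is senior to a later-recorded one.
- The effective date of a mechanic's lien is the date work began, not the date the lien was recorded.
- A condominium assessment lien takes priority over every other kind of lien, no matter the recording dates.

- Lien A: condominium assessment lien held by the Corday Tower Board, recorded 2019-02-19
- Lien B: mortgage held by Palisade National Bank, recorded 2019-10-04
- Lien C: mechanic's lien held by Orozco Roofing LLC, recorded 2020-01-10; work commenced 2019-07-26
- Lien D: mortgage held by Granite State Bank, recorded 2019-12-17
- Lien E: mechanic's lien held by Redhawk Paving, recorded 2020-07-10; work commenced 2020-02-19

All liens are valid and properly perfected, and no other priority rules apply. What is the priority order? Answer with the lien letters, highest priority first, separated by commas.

Effective dates: C's effective date is 2019-07-26, when work began; E is treated as recorded 2020-02-19, the work-commencement date.
As a condominium assessment lien, A is senior to every other lien.
Among the remaining liens, by effective date: C (2019-07-26), B (2019-10-04), D (2019-12-17), E (2020-02-19).

A, C, B, D, E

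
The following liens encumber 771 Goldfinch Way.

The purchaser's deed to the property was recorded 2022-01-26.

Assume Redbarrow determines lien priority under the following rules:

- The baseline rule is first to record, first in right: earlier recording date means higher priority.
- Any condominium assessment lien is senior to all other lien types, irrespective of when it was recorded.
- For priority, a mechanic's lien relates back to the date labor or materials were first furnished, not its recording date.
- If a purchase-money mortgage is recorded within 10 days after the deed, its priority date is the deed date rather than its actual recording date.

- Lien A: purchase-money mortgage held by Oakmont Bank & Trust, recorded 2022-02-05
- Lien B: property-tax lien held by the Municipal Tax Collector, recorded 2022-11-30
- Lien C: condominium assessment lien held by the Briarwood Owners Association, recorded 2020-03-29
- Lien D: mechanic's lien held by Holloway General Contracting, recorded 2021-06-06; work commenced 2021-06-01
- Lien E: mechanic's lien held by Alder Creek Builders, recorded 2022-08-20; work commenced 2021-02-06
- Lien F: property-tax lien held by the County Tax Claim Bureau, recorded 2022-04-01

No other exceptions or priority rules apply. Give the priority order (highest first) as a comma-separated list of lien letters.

C, E, D, A, F, B

Effective dates after the stated exceptions: A was recorded within the 10-day window, so its effective date is the deed date 2022-01-26; D's effective date is 2021-06-01, when work began; E relates back to 2021-02-06 (work commenced).
C is a condominium assessment lien and takes priority over every other lien.
The other liens, earliest effective date first: E (2021-02-06), D (2021-06-01), A (2022-01-26), F (2022-04-01), B (2022-11-30).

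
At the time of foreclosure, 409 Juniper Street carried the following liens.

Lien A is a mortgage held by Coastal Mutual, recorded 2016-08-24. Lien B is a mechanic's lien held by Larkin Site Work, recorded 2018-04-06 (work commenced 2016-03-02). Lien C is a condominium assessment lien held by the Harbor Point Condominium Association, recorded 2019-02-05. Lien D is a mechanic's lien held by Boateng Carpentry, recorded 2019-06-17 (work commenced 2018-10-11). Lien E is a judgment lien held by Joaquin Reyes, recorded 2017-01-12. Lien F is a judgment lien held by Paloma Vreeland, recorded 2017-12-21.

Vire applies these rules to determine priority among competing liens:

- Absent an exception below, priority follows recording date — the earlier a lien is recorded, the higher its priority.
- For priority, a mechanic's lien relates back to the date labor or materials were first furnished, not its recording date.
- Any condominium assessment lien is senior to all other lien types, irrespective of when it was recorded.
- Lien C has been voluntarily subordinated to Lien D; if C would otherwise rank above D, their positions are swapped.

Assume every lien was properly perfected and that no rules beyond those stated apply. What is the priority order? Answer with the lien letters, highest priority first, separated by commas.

D, B, A, E, F, C

Effective dates: B's effective date is 2016-03-02, when work began; D relates back to 2018-10-11 (work commenced).
C, as a condominium assessment lien, has superpriority and ranks first.
Among the remaining liens, by effective date: B (2016-03-02), A (2016-08-24), E (2017-01-12), F (2017-12-21), D (2018-10-11).
C is senior to D before the subordination, so the two trade places.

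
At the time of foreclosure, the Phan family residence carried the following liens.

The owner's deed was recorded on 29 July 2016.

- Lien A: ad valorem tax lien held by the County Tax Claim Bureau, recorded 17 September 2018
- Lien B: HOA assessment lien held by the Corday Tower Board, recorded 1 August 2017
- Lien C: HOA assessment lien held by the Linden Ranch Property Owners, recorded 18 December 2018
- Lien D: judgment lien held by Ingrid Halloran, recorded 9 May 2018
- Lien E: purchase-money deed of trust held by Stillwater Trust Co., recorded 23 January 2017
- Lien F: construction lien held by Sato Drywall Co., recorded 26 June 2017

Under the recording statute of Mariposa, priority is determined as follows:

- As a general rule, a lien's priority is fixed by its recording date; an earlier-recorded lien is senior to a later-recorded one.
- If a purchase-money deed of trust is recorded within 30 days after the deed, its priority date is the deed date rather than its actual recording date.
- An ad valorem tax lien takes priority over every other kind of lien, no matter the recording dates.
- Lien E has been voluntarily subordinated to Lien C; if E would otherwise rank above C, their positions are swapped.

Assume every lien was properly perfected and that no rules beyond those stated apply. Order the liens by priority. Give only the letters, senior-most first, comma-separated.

Adjusting effective dates: E was recorded 178 days after the deed — beyond 30 days — so no relation-back applies.
A is an ad valorem tax lien and takes priority over every other lien.
Among the remaining liens, by effective date: E (23 January 2017), F (26 June 2017), B (1 August 2017), D (9 May 2018), C (18 December 2018).
E is senior to C before the subordination, so the two trade places.

A, C, F, B, D, E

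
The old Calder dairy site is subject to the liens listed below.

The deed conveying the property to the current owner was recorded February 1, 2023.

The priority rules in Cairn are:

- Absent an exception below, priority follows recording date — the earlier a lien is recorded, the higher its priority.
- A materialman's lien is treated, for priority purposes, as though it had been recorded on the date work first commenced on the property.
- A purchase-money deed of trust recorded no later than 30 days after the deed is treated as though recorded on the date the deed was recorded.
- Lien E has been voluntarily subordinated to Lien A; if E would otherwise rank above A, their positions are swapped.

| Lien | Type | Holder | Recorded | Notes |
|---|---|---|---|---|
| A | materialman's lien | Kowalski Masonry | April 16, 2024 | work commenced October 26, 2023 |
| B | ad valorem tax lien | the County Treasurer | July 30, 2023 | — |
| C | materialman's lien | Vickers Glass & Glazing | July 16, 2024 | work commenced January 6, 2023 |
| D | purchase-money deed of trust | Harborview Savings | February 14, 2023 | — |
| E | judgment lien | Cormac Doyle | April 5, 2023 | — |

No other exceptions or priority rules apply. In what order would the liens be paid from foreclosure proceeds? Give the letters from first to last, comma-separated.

C, D, A, B, E

Adjusting effective dates: A's effective date is October 26, 2023, when work began; C's effective date is January 6, 2023, when work began; D was recorded within the 30-day window, so its effective date is the deed date February 1, 2023.
Ordering by effective date: C (January 6, 2023), D (February 1, 2023), E (April 5, 2023), B (July 30, 2023), A (October 26, 2023).
E is senior to A before the subordination, so the two trade places.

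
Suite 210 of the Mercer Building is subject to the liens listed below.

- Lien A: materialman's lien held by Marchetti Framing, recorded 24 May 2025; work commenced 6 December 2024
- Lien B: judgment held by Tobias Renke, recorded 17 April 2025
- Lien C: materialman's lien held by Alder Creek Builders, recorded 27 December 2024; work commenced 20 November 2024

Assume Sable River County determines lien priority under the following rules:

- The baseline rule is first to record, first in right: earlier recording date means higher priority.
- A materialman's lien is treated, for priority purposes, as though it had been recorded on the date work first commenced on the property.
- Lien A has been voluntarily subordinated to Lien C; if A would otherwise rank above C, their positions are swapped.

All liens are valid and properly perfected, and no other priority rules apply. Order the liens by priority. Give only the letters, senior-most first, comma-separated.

Effective dates: A relates back to 6 December 2024 (work commenced); C's effective date is 20 November 2024, when work began.
Sorted by effective date: C (20 November 2024), A (6 December 2024), B (17 April 2025).
A is already junior to C, so the subordination agreement changes nothing.

C, A, B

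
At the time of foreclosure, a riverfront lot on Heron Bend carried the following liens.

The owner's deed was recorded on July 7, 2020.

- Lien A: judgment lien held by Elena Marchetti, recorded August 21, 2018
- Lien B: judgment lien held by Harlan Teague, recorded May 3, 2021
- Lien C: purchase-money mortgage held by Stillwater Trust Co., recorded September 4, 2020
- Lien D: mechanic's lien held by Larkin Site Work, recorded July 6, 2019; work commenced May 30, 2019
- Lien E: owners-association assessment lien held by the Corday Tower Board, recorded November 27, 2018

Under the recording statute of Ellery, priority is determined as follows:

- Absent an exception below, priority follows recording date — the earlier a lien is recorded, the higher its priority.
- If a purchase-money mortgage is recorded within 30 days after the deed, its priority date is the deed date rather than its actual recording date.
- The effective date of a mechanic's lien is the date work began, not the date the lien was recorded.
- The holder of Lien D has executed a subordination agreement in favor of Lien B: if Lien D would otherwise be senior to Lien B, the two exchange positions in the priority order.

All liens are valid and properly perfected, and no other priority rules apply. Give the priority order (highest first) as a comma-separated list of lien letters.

Adjusting effective dates: C was recorded 59 days after the deed — beyond 30 days — so no relation-back applies; D's effective date is May 30, 2019, when work began.
By effective date: A (August 21, 2018), E (November 27, 2018), D (May 30, 2019), C (September 4, 2020), B (May 3, 2021).
The subordination applies — D was senior to B — so D and B swap.

A, E, B, C, D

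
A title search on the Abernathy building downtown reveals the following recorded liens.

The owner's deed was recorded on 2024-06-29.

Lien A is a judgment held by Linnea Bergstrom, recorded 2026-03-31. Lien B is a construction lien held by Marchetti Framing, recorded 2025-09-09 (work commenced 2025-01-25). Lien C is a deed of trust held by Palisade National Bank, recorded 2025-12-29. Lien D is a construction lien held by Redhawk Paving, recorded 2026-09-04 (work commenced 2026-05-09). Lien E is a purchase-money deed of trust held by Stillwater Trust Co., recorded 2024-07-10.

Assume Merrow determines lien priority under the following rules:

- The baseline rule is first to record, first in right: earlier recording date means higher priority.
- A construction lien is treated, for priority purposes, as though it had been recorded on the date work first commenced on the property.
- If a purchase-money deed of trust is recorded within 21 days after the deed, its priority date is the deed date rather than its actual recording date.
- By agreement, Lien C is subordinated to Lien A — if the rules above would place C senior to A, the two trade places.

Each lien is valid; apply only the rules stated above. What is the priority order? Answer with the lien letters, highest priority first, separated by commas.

Adjusting effective dates: B's effective date is 2025-01-25, when work began; D relates back to 2026-05-09 (work commenced); E relates back to the deed date 2024-06-29.
By effective date: E (2024-06-29), B (2025-01-25), C (2025-12-29), A (2026-03-31), D (2026-05-09).
C is senior to A before the subordination, so the two trade places.

E, B, A, C, D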